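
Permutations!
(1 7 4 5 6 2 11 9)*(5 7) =(1 5 6 2 11 9)(4 7) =[0, 5, 11, 3, 7, 6, 2, 4, 8, 1, 10, 9]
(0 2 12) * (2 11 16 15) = (0 11 16 15 2 12) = [11, 1, 12, 3, 4, 5, 6, 7, 8, 9, 10, 16, 0, 13, 14, 2, 15]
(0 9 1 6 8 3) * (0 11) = [9, 6, 2, 11, 4, 5, 8, 7, 3, 1, 10, 0] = (0 9 1 6 8 3 11)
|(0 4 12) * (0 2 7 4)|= 4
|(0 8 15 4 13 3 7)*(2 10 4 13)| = 6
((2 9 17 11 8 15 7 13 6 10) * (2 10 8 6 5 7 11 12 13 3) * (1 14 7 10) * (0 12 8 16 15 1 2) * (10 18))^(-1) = (0 3 7 14 1 8 17 9 2 10 18 5 13 12)(6 11 15 16)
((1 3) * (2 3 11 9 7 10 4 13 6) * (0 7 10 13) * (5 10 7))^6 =(0 10)(1 2 13 9)(3 6 7 11)(4 5)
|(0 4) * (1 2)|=2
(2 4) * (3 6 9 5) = (2 4)(3 6 9 5) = [0, 1, 4, 6, 2, 3, 9, 7, 8, 5]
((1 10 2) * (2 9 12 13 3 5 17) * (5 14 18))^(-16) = ((1 10 9 12 13 3 14 18 5 17 2))^(-16) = (1 14 10 18 9 5 12 17 13 2 3)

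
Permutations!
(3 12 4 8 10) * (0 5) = (0 5)(3 12 4 8 10) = [5, 1, 2, 12, 8, 0, 6, 7, 10, 9, 3, 11, 4]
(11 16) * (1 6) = [0, 6, 2, 3, 4, 5, 1, 7, 8, 9, 10, 16, 12, 13, 14, 15, 11] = (1 6)(11 16)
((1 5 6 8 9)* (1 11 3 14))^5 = ((1 5 6 8 9 11 3 14))^5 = (1 11 6 14 9 5 3 8)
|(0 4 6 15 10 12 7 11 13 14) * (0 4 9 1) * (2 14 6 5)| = |(0 9 1)(2 14 4 5)(6 15 10 12 7 11 13)| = 84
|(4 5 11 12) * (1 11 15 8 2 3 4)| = 6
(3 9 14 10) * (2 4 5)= (2 4 5)(3 9 14 10)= [0, 1, 4, 9, 5, 2, 6, 7, 8, 14, 3, 11, 12, 13, 10]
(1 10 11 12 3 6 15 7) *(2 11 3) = (1 10 3 6 15 7)(2 11 12) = [0, 10, 11, 6, 4, 5, 15, 1, 8, 9, 3, 12, 2, 13, 14, 7]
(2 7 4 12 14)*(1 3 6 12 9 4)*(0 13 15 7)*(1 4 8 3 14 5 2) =[13, 14, 0, 6, 9, 2, 12, 4, 3, 8, 10, 11, 5, 15, 1, 7] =(0 13 15 7 4 9 8 3 6 12 5 2)(1 14)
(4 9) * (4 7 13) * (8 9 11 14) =(4 11 14 8 9 7 13) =[0, 1, 2, 3, 11, 5, 6, 13, 9, 7, 10, 14, 12, 4, 8]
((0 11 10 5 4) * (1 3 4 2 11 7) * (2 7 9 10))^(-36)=((0 9 10 5 7 1 3 4)(2 11))^(-36)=(11)(0 7)(1 9)(3 10)(4 5)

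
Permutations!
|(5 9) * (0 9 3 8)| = |(0 9 5 3 8)| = 5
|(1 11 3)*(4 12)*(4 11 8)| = |(1 8 4 12 11 3)| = 6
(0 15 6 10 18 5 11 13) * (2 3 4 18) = (0 15 6 10 2 3 4 18 5 11 13) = [15, 1, 3, 4, 18, 11, 10, 7, 8, 9, 2, 13, 12, 0, 14, 6, 16, 17, 5]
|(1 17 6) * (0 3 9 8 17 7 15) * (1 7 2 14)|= |(0 3 9 8 17 6 7 15)(1 2 14)|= 24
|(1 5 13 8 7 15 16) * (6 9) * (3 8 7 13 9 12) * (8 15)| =|(1 5 9 6 12 3 15 16)(7 8 13)| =24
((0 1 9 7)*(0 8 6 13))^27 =((0 1 9 7 8 6 13))^27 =(0 13 6 8 7 9 1)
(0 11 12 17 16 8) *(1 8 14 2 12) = (0 11 1 8)(2 12 17 16 14) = [11, 8, 12, 3, 4, 5, 6, 7, 0, 9, 10, 1, 17, 13, 2, 15, 14, 16]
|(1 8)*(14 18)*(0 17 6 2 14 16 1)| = 9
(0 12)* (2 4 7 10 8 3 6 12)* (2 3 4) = (0 3 6 12)(4 7 10 8) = [3, 1, 2, 6, 7, 5, 12, 10, 4, 9, 8, 11, 0]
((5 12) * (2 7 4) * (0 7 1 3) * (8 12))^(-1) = ((0 7 4 2 1 3)(5 8 12))^(-1) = (0 3 1 2 4 7)(5 12 8)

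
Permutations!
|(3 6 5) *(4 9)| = |(3 6 5)(4 9)| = 6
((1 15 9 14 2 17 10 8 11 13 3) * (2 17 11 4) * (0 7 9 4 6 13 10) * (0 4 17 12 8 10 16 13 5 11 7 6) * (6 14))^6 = (0 12)(1 9 3 7 13 2 16 4 11 17 5 15 6)(8 14)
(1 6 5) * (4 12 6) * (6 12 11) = (12)(1 4 11 6 5) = [0, 4, 2, 3, 11, 1, 5, 7, 8, 9, 10, 6, 12]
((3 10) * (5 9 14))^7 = ((3 10)(5 9 14))^7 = (3 10)(5 9 14)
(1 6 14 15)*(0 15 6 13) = [15, 13, 2, 3, 4, 5, 14, 7, 8, 9, 10, 11, 12, 0, 6, 1] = (0 15 1 13)(6 14)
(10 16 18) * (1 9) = (1 9)(10 16 18) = [0, 9, 2, 3, 4, 5, 6, 7, 8, 1, 16, 11, 12, 13, 14, 15, 18, 17, 10]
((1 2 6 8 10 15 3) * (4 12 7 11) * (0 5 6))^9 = ((0 5 6 8 10 15 3 1 2)(4 12 7 11))^9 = (15)(4 12 7 11)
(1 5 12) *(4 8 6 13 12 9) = (1 5 9 4 8 6 13 12) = [0, 5, 2, 3, 8, 9, 13, 7, 6, 4, 10, 11, 1, 12]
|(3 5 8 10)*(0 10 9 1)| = 7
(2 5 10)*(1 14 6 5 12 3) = (1 14 6 5 10 2 12 3) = [0, 14, 12, 1, 4, 10, 5, 7, 8, 9, 2, 11, 3, 13, 6]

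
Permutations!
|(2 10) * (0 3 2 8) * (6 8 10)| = 5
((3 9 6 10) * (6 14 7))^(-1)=(3 10 6 7 14 9)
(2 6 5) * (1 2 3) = (1 2 6 5 3) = [0, 2, 6, 1, 4, 3, 5]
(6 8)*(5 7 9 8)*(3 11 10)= (3 11 10)(5 7 9 8 6)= [0, 1, 2, 11, 4, 7, 5, 9, 6, 8, 3, 10]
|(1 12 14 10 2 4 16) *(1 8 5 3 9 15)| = 12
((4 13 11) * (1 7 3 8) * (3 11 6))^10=((1 7 11 4 13 6 3 8))^10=(1 11 13 3)(4 6 8 7)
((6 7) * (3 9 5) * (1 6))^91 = ((1 6 7)(3 9 5))^91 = (1 6 7)(3 9 5)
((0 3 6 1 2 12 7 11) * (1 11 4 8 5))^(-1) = ((0 3 6 11)(1 2 12 7 4 8 5))^(-1) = (0 11 6 3)(1 5 8 4 7 12 2)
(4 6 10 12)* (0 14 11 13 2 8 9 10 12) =(0 14 11 13 2 8 9 10)(4 6 12) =[14, 1, 8, 3, 6, 5, 12, 7, 9, 10, 0, 13, 4, 2, 11]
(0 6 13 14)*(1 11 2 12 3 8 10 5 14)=(0 6 13 1 11 2 12 3 8 10 5 14)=[6, 11, 12, 8, 4, 14, 13, 7, 10, 9, 5, 2, 3, 1, 0]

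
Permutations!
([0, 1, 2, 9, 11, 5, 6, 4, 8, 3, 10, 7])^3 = (11)(3 9)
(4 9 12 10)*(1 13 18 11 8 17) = (1 13 18 11 8 17)(4 9 12 10) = [0, 13, 2, 3, 9, 5, 6, 7, 17, 12, 4, 8, 10, 18, 14, 15, 16, 1, 11]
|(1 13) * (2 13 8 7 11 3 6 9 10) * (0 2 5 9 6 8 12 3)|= 9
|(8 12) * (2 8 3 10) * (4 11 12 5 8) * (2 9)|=14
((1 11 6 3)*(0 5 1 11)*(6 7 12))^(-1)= ((0 5 1)(3 11 7 12 6))^(-1)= (0 1 5)(3 6 12 7 11)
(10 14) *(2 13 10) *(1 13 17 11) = [0, 13, 17, 3, 4, 5, 6, 7, 8, 9, 14, 1, 12, 10, 2, 15, 16, 11] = (1 13 10 14 2 17 11)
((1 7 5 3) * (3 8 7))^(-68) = ((1 3)(5 8 7))^(-68) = (5 8 7)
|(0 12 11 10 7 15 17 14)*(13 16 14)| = |(0 12 11 10 7 15 17 13 16 14)| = 10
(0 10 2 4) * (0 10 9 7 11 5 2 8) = (0 9 7 11 5 2 4 10 8) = [9, 1, 4, 3, 10, 2, 6, 11, 0, 7, 8, 5]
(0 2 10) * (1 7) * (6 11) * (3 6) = (0 2 10)(1 7)(3 6 11) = [2, 7, 10, 6, 4, 5, 11, 1, 8, 9, 0, 3]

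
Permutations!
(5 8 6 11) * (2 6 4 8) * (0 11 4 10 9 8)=(0 11 5 2 6 4)(8 10 9)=[11, 1, 6, 3, 0, 2, 4, 7, 10, 8, 9, 5]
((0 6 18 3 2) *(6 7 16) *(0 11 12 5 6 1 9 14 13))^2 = (0 16 9 13 7 1 14)(2 12 6 3 11 5 18)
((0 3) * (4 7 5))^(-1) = (0 3)(4 5 7)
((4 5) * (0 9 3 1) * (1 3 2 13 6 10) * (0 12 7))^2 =(0 2 6 1 7 9 13 10 12)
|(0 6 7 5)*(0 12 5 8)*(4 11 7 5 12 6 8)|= |(12)(0 8)(4 11 7)(5 6)|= 6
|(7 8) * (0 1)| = |(0 1)(7 8)| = 2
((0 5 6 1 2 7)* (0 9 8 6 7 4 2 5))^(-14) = ((1 5 7 9 8 6)(2 4))^(-14) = (1 8 7)(5 6 9)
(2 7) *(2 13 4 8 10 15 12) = (2 7 13 4 8 10 15 12) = [0, 1, 7, 3, 8, 5, 6, 13, 10, 9, 15, 11, 2, 4, 14, 12]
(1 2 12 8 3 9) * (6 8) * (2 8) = (1 8 3 9)(2 12 6) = [0, 8, 12, 9, 4, 5, 2, 7, 3, 1, 10, 11, 6]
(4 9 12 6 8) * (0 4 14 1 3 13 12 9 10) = [4, 3, 2, 13, 10, 5, 8, 7, 14, 9, 0, 11, 6, 12, 1] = (0 4 10)(1 3 13 12 6 8 14)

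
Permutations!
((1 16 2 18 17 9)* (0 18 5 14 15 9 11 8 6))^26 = (0 17 8)(1 15 5 16 9 14 2)(6 18 11)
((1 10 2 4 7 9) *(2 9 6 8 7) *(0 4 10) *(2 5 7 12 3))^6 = ((0 4 5 7 6 8 12 3 2 10 9 1))^6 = (0 12)(1 8)(2 5)(3 4)(6 9)(7 10)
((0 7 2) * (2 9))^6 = ((0 7 9 2))^6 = (0 9)(2 7)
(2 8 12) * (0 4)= [4, 1, 8, 3, 0, 5, 6, 7, 12, 9, 10, 11, 2]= (0 4)(2 8 12)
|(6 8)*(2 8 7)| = 4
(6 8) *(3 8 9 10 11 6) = (3 8)(6 9 10 11) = [0, 1, 2, 8, 4, 5, 9, 7, 3, 10, 11, 6]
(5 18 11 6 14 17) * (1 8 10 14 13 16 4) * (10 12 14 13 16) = (1 8 12 14 17 5 18 11 6 16 4)(10 13) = [0, 8, 2, 3, 1, 18, 16, 7, 12, 9, 13, 6, 14, 10, 17, 15, 4, 5, 11]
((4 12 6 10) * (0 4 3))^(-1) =(0 3 10 6 12 4)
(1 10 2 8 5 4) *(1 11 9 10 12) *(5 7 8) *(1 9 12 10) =(1 10 2 5 4 11 12 9)(7 8) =[0, 10, 5, 3, 11, 4, 6, 8, 7, 1, 2, 12, 9]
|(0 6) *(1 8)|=2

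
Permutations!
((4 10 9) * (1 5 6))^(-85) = (1 6 5)(4 9 10)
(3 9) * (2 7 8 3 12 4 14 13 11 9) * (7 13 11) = (2 13 7 8 3)(4 14 11 9 12) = [0, 1, 13, 2, 14, 5, 6, 8, 3, 12, 10, 9, 4, 7, 11]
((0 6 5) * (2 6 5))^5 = (0 5)(2 6)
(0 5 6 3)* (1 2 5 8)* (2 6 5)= (0 8 1 6 3)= [8, 6, 2, 0, 4, 5, 3, 7, 1]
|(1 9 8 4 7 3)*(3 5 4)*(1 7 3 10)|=4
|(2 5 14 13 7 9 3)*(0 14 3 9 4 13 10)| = |(0 14 10)(2 5 3)(4 13 7)| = 3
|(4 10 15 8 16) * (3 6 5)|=|(3 6 5)(4 10 15 8 16)|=15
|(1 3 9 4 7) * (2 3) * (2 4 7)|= |(1 4 2 3 9 7)|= 6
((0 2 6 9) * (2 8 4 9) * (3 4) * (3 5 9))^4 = ((0 8 5 9)(2 6)(3 4))^4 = (9)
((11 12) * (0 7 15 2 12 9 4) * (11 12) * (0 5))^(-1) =(0 5 4 9 11 2 15 7)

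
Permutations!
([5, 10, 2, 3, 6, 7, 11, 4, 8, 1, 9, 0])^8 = (0 7 6)(1 9 10)(4 11 5)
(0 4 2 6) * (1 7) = (0 4 2 6)(1 7) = [4, 7, 6, 3, 2, 5, 0, 1]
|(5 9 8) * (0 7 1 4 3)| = |(0 7 1 4 3)(5 9 8)| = 15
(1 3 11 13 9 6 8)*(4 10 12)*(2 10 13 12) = (1 3 11 12 4 13 9 6 8)(2 10) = [0, 3, 10, 11, 13, 5, 8, 7, 1, 6, 2, 12, 4, 9]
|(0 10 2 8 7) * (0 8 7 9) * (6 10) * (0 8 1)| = |(0 6 10 2 7 1)(8 9)| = 6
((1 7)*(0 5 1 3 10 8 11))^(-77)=(0 7 8 5 3 11 1 10)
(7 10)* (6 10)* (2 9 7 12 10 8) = (2 9 7 6 8)(10 12) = [0, 1, 9, 3, 4, 5, 8, 6, 2, 7, 12, 11, 10]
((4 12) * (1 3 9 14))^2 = (1 9)(3 14)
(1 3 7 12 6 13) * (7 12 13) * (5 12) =(1 3 5 12 6 7 13) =[0, 3, 2, 5, 4, 12, 7, 13, 8, 9, 10, 11, 6, 1]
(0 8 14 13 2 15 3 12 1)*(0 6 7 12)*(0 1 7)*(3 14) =(0 8 3 1 6)(2 15 14 13)(7 12) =[8, 6, 15, 1, 4, 5, 0, 12, 3, 9, 10, 11, 7, 2, 13, 14]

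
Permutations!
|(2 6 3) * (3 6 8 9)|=|(2 8 9 3)|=4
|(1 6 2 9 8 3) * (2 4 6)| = 10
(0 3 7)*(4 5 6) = [3, 1, 2, 7, 5, 6, 4, 0] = (0 3 7)(4 5 6)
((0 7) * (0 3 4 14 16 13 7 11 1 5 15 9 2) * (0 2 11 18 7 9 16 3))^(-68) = ((0 18 7)(1 5 15 16 13 9 11)(3 4 14))^(-68) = (0 18 7)(1 15 13 11 5 16 9)(3 4 14)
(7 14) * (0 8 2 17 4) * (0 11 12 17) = (0 8 2)(4 11 12 17)(7 14) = [8, 1, 0, 3, 11, 5, 6, 14, 2, 9, 10, 12, 17, 13, 7, 15, 16, 4]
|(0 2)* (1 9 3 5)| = |(0 2)(1 9 3 5)| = 4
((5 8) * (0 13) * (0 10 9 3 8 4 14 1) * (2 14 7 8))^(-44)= (0 3)(1 9)(2 13)(10 14)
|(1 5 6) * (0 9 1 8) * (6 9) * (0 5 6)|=5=|(1 6 8 5 9)|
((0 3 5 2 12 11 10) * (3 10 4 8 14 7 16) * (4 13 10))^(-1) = (0 10 13 11 12 2 5 3 16 7 14 8 4)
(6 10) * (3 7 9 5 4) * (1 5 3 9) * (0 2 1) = (0 2 1 5 4 9 3 7)(6 10) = [2, 5, 1, 7, 9, 4, 10, 0, 8, 3, 6]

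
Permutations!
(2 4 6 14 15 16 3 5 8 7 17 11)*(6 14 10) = (2 4 14 15 16 3 5 8 7 17 11)(6 10) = [0, 1, 4, 5, 14, 8, 10, 17, 7, 9, 6, 2, 12, 13, 15, 16, 3, 11]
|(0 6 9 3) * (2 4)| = 4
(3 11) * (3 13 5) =[0, 1, 2, 11, 4, 3, 6, 7, 8, 9, 10, 13, 12, 5] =(3 11 13 5)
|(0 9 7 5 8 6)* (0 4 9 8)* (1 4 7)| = |(0 8 6 7 5)(1 4 9)| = 15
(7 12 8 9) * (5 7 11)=(5 7 12 8 9 11)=[0, 1, 2, 3, 4, 7, 6, 12, 9, 11, 10, 5, 8]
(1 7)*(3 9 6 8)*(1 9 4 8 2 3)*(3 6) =(1 7 9 3 4 8)(2 6) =[0, 7, 6, 4, 8, 5, 2, 9, 1, 3]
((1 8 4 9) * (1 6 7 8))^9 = ((4 9 6 7 8))^9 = (4 8 7 6 9)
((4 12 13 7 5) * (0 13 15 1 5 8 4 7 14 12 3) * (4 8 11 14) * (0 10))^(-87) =(0 3 13 10 4)(1 14 5 12 7 15 11)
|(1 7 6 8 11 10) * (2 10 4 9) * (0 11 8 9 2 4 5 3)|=28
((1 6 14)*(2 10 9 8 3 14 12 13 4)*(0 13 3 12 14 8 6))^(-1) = (0 1 14 6 9 10 2 4 13)(3 12 8)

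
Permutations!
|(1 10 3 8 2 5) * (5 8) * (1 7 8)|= 7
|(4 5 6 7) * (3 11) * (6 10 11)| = |(3 6 7 4 5 10 11)| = 7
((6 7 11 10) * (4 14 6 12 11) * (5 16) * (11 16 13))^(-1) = (4 7 6 14)(5 16 12 10 11 13)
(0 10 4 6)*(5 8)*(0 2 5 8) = (0 10 4 6 2 5) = [10, 1, 5, 3, 6, 0, 2, 7, 8, 9, 4]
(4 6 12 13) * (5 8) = (4 6 12 13)(5 8) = [0, 1, 2, 3, 6, 8, 12, 7, 5, 9, 10, 11, 13, 4]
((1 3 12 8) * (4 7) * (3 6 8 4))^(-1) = (1 8 6)(3 7 4 12)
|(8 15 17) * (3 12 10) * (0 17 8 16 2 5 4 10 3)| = 14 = |(0 17 16 2 5 4 10)(3 12)(8 15)|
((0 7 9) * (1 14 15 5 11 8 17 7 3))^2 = (0 1 15 11 17 9 3 14 5 8 7)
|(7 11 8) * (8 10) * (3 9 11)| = 6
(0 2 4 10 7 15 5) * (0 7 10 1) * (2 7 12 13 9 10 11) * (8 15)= (0 7 8 15 5 12 13 9 10 11 2 4 1)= [7, 0, 4, 3, 1, 12, 6, 8, 15, 10, 11, 2, 13, 9, 14, 5]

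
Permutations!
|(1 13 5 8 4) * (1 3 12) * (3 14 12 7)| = 14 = |(1 13 5 8 4 14 12)(3 7)|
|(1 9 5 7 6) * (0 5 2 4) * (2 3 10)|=|(0 5 7 6 1 9 3 10 2 4)|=10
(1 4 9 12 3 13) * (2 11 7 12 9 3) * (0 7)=[7, 4, 11, 13, 3, 5, 6, 12, 8, 9, 10, 0, 2, 1]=(0 7 12 2 11)(1 4 3 13)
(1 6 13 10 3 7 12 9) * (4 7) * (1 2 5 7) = (1 6 13 10 3 4)(2 5 7 12 9) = [0, 6, 5, 4, 1, 7, 13, 12, 8, 2, 3, 11, 9, 10]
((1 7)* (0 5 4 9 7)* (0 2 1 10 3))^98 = ((0 5 4 9 7 10 3)(1 2))^98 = (10)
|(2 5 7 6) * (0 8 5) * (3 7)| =7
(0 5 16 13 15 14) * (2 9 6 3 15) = (0 5 16 13 2 9 6 3 15 14) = [5, 1, 9, 15, 4, 16, 3, 7, 8, 6, 10, 11, 12, 2, 0, 14, 13]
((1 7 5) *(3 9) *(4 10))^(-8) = ((1 7 5)(3 9)(4 10))^(-8) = (10)(1 7 5)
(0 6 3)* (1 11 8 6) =(0 1 11 8 6 3) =[1, 11, 2, 0, 4, 5, 3, 7, 6, 9, 10, 8]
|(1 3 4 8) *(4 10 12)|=6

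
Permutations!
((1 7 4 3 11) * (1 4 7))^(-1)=((3 11 4))^(-1)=(3 4 11)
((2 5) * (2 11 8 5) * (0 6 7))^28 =(0 6 7)(5 11 8)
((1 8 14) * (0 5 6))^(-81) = ((0 5 6)(1 8 14))^(-81) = (14)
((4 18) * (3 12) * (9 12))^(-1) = (3 12 9)(4 18)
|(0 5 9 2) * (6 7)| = |(0 5 9 2)(6 7)| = 4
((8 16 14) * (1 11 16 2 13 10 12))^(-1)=(1 12 10 13 2 8 14 16 11)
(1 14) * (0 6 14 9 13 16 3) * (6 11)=(0 11 6 14 1 9 13 16 3)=[11, 9, 2, 0, 4, 5, 14, 7, 8, 13, 10, 6, 12, 16, 1, 15, 3]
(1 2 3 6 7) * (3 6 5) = (1 2 6 7)(3 5) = [0, 2, 6, 5, 4, 3, 7, 1]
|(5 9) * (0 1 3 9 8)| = |(0 1 3 9 5 8)| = 6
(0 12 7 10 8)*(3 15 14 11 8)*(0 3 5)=[12, 1, 2, 15, 4, 0, 6, 10, 3, 9, 5, 8, 7, 13, 11, 14]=(0 12 7 10 5)(3 15 14 11 8)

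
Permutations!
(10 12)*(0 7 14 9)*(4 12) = (0 7 14 9)(4 12 10) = [7, 1, 2, 3, 12, 5, 6, 14, 8, 0, 4, 11, 10, 13, 9]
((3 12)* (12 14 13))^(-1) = (3 12 13 14)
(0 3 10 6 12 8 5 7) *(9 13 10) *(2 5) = (0 3 9 13 10 6 12 8 2 5 7) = [3, 1, 5, 9, 4, 7, 12, 0, 2, 13, 6, 11, 8, 10]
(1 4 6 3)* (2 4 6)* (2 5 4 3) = (1 6 2 3)(4 5) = [0, 6, 3, 1, 5, 4, 2]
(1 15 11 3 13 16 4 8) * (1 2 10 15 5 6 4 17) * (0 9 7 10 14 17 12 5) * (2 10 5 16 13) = (0 9 7 5 6 4 8 10 15 11 3 2 14 17 1)(12 16) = [9, 0, 14, 2, 8, 6, 4, 5, 10, 7, 15, 3, 16, 13, 17, 11, 12, 1]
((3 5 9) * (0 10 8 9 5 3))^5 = ((0 10 8 9))^5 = (0 10 8 9)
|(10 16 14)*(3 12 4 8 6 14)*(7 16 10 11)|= 9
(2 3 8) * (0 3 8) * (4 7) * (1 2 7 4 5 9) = (0 3)(1 2 8 7 5 9) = [3, 2, 8, 0, 4, 9, 6, 5, 7, 1]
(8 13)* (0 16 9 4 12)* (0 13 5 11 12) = (0 16 9 4)(5 11 12 13 8) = [16, 1, 2, 3, 0, 11, 6, 7, 5, 4, 10, 12, 13, 8, 14, 15, 9]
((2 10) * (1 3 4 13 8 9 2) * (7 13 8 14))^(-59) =((1 3 4 8 9 2 10)(7 13 14))^(-59) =(1 9 3 2 4 10 8)(7 13 14)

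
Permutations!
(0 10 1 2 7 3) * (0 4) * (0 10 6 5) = (0 6 5)(1 2 7 3 4 10) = [6, 2, 7, 4, 10, 0, 5, 3, 8, 9, 1]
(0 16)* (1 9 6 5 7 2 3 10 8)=[16, 9, 3, 10, 4, 7, 5, 2, 1, 6, 8, 11, 12, 13, 14, 15, 0]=(0 16)(1 9 6 5 7 2 3 10 8)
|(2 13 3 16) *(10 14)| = |(2 13 3 16)(10 14)| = 4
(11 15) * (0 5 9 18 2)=(0 5 9 18 2)(11 15)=[5, 1, 0, 3, 4, 9, 6, 7, 8, 18, 10, 15, 12, 13, 14, 11, 16, 17, 2]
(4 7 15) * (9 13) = (4 7 15)(9 13) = [0, 1, 2, 3, 7, 5, 6, 15, 8, 13, 10, 11, 12, 9, 14, 4]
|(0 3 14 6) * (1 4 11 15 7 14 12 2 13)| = |(0 3 12 2 13 1 4 11 15 7 14 6)| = 12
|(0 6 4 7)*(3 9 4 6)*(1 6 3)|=|(0 1 6 3 9 4 7)|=7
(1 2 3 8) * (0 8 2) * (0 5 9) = (0 8 1 5 9)(2 3) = [8, 5, 3, 2, 4, 9, 6, 7, 1, 0]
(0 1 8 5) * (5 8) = (8)(0 1 5) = [1, 5, 2, 3, 4, 0, 6, 7, 8]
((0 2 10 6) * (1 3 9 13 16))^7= ((0 2 10 6)(1 3 9 13 16))^7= (0 6 10 2)(1 9 16 3 13)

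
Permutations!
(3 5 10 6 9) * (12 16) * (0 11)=(0 11)(3 5 10 6 9)(12 16)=[11, 1, 2, 5, 4, 10, 9, 7, 8, 3, 6, 0, 16, 13, 14, 15, 12]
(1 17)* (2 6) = (1 17)(2 6) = [0, 17, 6, 3, 4, 5, 2, 7, 8, 9, 10, 11, 12, 13, 14, 15, 16, 1]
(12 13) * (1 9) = (1 9)(12 13) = [0, 9, 2, 3, 4, 5, 6, 7, 8, 1, 10, 11, 13, 12]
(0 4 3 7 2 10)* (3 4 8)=(0 8 3 7 2 10)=[8, 1, 10, 7, 4, 5, 6, 2, 3, 9, 0]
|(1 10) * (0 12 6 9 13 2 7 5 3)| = 18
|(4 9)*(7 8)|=2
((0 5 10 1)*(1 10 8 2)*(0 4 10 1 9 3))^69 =((0 5 8 2 9 3)(1 4 10))^69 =(10)(0 2)(3 8)(5 9)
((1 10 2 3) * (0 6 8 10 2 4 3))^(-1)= ((0 6 8 10 4 3 1 2))^(-1)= (0 2 1 3 4 10 8 6)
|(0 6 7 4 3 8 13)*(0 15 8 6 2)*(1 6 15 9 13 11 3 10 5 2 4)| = 60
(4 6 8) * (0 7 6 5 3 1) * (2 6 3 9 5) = (0 7 3 1)(2 6 8 4)(5 9) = [7, 0, 6, 1, 2, 9, 8, 3, 4, 5]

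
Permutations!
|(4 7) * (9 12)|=|(4 7)(9 12)|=2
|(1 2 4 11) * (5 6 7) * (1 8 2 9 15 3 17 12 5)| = 36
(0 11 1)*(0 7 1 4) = [11, 7, 2, 3, 0, 5, 6, 1, 8, 9, 10, 4] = (0 11 4)(1 7)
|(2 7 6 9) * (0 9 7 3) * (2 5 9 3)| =2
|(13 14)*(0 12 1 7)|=|(0 12 1 7)(13 14)|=4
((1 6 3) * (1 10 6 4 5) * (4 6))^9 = (1 10)(3 5)(4 6)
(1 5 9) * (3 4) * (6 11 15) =[0, 5, 2, 4, 3, 9, 11, 7, 8, 1, 10, 15, 12, 13, 14, 6] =(1 5 9)(3 4)(6 11 15)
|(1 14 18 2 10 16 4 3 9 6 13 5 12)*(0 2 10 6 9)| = |(0 2 6 13 5 12 1 14 18 10 16 4 3)| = 13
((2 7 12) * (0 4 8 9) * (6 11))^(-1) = (0 9 8 4)(2 12 7)(6 11)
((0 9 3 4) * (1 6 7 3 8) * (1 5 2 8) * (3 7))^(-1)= ((0 9 1 6 3 4)(2 8 5))^(-1)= (0 4 3 6 1 9)(2 5 8)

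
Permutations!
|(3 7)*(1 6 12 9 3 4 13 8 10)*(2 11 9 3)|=9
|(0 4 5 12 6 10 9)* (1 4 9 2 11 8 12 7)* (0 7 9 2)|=35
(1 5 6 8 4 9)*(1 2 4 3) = (1 5 6 8 3)(2 4 9) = [0, 5, 4, 1, 9, 6, 8, 7, 3, 2]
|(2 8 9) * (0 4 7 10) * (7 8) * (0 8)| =10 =|(0 4)(2 7 10 8 9)|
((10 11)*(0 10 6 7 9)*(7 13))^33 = (0 7 6 10 9 13 11)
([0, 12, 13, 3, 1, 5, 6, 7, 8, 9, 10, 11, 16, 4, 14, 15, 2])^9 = (1 2)(4 16)(12 13)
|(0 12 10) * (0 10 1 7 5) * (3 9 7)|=|(0 12 1 3 9 7 5)|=7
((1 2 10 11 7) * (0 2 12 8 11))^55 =(12)(0 2 10)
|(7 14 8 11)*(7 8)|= 2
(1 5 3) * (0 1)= (0 1 5 3)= [1, 5, 2, 0, 4, 3]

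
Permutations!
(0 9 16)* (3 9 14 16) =(0 14 16)(3 9) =[14, 1, 2, 9, 4, 5, 6, 7, 8, 3, 10, 11, 12, 13, 16, 15, 0]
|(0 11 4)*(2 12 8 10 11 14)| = 8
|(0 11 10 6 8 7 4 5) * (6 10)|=7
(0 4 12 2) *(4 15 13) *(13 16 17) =(0 15 16 17 13 4 12 2) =[15, 1, 0, 3, 12, 5, 6, 7, 8, 9, 10, 11, 2, 4, 14, 16, 17, 13]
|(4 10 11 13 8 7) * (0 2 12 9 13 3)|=11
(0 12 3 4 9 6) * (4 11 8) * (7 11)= (0 12 3 7 11 8 4 9 6)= [12, 1, 2, 7, 9, 5, 0, 11, 4, 6, 10, 8, 3]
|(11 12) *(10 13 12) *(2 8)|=4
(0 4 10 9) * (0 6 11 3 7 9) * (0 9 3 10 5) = (0 4 5)(3 7)(6 11 10 9) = [4, 1, 2, 7, 5, 0, 11, 3, 8, 6, 9, 10]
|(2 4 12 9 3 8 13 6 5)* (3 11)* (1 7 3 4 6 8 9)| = 42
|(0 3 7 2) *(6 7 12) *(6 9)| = 7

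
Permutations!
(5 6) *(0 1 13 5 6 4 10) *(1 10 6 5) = (0 10)(1 13)(4 6 5) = [10, 13, 2, 3, 6, 4, 5, 7, 8, 9, 0, 11, 12, 1]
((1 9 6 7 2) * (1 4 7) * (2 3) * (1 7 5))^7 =((1 9 6 7 3 2 4 5))^7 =(1 5 4 2 3 7 6 9)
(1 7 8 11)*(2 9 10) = [0, 7, 9, 3, 4, 5, 6, 8, 11, 10, 2, 1] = (1 7 8 11)(2 9 10)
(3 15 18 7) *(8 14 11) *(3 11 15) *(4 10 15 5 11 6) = [0, 1, 2, 3, 10, 11, 4, 6, 14, 9, 15, 8, 12, 13, 5, 18, 16, 17, 7] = (4 10 15 18 7 6)(5 11 8 14)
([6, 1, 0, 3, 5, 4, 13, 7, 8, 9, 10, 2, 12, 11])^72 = [13, 1, 6, 3, 4, 5, 11, 7, 8, 9, 10, 0, 12, 2]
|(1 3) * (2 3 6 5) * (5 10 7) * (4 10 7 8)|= 6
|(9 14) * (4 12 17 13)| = 4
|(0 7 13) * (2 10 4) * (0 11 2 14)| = 8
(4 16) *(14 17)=[0, 1, 2, 3, 16, 5, 6, 7, 8, 9, 10, 11, 12, 13, 17, 15, 4, 14]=(4 16)(14 17)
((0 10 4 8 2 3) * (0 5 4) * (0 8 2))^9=((0 10 8)(2 3 5 4))^9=(10)(2 3 5 4)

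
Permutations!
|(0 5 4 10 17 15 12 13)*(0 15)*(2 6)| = |(0 5 4 10 17)(2 6)(12 13 15)| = 30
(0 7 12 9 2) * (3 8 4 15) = (0 7 12 9 2)(3 8 4 15) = [7, 1, 0, 8, 15, 5, 6, 12, 4, 2, 10, 11, 9, 13, 14, 3]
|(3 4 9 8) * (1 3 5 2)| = 7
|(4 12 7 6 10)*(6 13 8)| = 7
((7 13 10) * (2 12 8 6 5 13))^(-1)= (2 7 10 13 5 6 8 12)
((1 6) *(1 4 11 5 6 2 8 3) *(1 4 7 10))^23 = ((1 2 8 3 4 11 5 6 7 10))^23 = (1 3 5 10 8 11 7 2 4 6)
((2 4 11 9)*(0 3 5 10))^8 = (11)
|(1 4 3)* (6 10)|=6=|(1 4 3)(6 10)|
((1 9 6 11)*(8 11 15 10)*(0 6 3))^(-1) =((0 6 15 10 8 11 1 9 3))^(-1) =(0 3 9 1 11 8 10 15 6)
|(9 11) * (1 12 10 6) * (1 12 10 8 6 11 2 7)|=|(1 10 11 9 2 7)(6 12 8)|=6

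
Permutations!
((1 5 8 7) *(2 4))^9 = (1 5 8 7)(2 4)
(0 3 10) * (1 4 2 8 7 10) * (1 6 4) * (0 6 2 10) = [3, 1, 8, 2, 10, 5, 4, 0, 7, 9, 6] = (0 3 2 8 7)(4 10 6)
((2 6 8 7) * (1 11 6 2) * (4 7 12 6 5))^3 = (12)(1 4 11 7 5)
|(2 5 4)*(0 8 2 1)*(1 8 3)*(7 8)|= 15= |(0 3 1)(2 5 4 7 8)|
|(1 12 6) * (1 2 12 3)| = 6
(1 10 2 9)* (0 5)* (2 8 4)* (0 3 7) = (0 5 3 7)(1 10 8 4 2 9) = [5, 10, 9, 7, 2, 3, 6, 0, 4, 1, 8]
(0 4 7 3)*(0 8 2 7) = (0 4)(2 7 3 8) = [4, 1, 7, 8, 0, 5, 6, 3, 2]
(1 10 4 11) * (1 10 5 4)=(1 5 4 11 10)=[0, 5, 2, 3, 11, 4, 6, 7, 8, 9, 1, 10]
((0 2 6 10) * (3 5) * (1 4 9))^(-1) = ((0 2 6 10)(1 4 9)(3 5))^(-1) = (0 10 6 2)(1 9 4)(3 5)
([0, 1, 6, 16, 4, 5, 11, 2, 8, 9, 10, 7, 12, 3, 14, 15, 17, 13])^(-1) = (2 7 11 6)(3 13 17 16)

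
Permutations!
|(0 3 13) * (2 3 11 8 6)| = |(0 11 8 6 2 3 13)| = 7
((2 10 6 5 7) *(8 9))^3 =(2 5 10 7 6)(8 9)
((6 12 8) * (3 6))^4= (12)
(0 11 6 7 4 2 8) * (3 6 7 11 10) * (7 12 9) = [10, 1, 8, 6, 2, 5, 11, 4, 0, 7, 3, 12, 9] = (0 10 3 6 11 12 9 7 4 2 8)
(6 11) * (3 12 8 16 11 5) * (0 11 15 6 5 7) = [11, 1, 2, 12, 4, 3, 7, 0, 16, 9, 10, 5, 8, 13, 14, 6, 15] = (0 11 5 3 12 8 16 15 6 7)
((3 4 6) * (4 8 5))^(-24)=((3 8 5 4 6))^(-24)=(3 8 5 4 6)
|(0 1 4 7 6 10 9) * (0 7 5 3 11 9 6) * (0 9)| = 6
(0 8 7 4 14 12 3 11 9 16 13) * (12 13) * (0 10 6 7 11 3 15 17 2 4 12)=(0 8 11 9 16)(2 4 14 13 10 6 7 12 15 17)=[8, 1, 4, 3, 14, 5, 7, 12, 11, 16, 6, 9, 15, 10, 13, 17, 0, 2]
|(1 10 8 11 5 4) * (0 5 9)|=8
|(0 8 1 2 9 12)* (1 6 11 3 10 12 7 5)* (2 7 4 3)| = 30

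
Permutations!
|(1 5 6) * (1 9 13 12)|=|(1 5 6 9 13 12)|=6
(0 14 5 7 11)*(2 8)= (0 14 5 7 11)(2 8)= [14, 1, 8, 3, 4, 7, 6, 11, 2, 9, 10, 0, 12, 13, 5]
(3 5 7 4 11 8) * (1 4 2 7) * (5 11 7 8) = (1 4 7 2 8 3 11 5) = [0, 4, 8, 11, 7, 1, 6, 2, 3, 9, 10, 5]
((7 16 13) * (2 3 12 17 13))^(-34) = (2 3 12 17 13 7 16) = ((2 3 12 17 13 7 16))^(-34)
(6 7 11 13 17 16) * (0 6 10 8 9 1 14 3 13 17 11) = [6, 14, 2, 13, 4, 5, 7, 0, 9, 1, 8, 17, 12, 11, 3, 15, 10, 16] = (0 6 7)(1 14 3 13 11 17 16 10 8 9)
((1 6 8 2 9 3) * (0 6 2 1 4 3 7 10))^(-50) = (0 7 2 8)(1 6 10 9)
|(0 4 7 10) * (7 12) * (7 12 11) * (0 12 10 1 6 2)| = |(0 4 11 7 1 6 2)(10 12)| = 14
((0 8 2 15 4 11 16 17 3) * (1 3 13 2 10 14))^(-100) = (0 10 1)(2 17 11 15 13 16 4)(3 8 14)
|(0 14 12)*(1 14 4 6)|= 6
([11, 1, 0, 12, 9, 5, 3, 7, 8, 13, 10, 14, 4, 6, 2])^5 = (0 11 14 2)(3 6 13 9 4 12)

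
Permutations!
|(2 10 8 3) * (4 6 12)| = 12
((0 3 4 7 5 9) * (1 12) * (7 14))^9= (0 4 7 9 3 14 5)(1 12)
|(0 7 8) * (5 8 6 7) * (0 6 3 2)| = |(0 5 8 6 7 3 2)| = 7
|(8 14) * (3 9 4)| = |(3 9 4)(8 14)| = 6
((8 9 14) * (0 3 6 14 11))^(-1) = (0 11 9 8 14 6 3)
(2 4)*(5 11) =[0, 1, 4, 3, 2, 11, 6, 7, 8, 9, 10, 5] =(2 4)(5 11)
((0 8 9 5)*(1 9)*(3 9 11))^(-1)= ((0 8 1 11 3 9 5))^(-1)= (0 5 9 3 11 1 8)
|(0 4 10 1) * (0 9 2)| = 6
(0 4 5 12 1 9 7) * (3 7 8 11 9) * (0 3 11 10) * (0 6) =(0 4 5 12 1 11 9 8 10 6)(3 7) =[4, 11, 2, 7, 5, 12, 0, 3, 10, 8, 6, 9, 1]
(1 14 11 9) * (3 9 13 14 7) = (1 7 3 9)(11 13 14) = [0, 7, 2, 9, 4, 5, 6, 3, 8, 1, 10, 13, 12, 14, 11]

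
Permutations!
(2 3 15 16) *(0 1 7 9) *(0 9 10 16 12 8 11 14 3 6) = [1, 7, 6, 15, 4, 5, 0, 10, 11, 9, 16, 14, 8, 13, 3, 12, 2] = (0 1 7 10 16 2 6)(3 15 12 8 11 14)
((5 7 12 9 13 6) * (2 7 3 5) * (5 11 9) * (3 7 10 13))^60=(13)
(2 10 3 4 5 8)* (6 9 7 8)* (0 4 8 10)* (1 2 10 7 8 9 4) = [1, 2, 0, 9, 5, 6, 4, 7, 10, 8, 3] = (0 1 2)(3 9 8 10)(4 5 6)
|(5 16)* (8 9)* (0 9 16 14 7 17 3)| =9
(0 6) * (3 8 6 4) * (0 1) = (0 4 3 8 6 1) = [4, 0, 2, 8, 3, 5, 1, 7, 6]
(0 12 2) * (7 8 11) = [12, 1, 0, 3, 4, 5, 6, 8, 11, 9, 10, 7, 2] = (0 12 2)(7 8 11)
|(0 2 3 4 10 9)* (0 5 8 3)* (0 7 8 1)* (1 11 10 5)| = 11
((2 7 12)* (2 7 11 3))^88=(12)(2 11 3)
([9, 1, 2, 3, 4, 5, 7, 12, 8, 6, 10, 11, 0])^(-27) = [7, 1, 2, 3, 4, 5, 0, 9, 8, 12, 10, 11, 6]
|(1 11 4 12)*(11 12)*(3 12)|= 6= |(1 3 12)(4 11)|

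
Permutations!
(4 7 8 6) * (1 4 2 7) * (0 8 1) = (0 8 6 2 7 1 4) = [8, 4, 7, 3, 0, 5, 2, 1, 6]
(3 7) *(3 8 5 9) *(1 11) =(1 11)(3 7 8 5 9) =[0, 11, 2, 7, 4, 9, 6, 8, 5, 3, 10, 1]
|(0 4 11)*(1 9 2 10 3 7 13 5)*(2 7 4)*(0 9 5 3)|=|(0 2 10)(1 5)(3 4 11 9 7 13)|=6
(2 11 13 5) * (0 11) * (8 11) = (0 8 11 13 5 2) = [8, 1, 0, 3, 4, 2, 6, 7, 11, 9, 10, 13, 12, 5]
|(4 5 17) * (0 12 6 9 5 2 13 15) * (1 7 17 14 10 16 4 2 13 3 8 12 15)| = |(0 15)(1 7 17 2 3 8 12 6 9 5 14 10 16 4 13)| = 30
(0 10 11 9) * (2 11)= [10, 1, 11, 3, 4, 5, 6, 7, 8, 0, 2, 9]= (0 10 2 11 9)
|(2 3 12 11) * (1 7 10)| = |(1 7 10)(2 3 12 11)| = 12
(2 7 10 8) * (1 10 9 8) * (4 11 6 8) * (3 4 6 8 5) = (1 10)(2 7 9 6 5 3 4 11 8) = [0, 10, 7, 4, 11, 3, 5, 9, 2, 6, 1, 8]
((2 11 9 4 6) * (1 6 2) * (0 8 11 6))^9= ((0 8 11 9 4 2 6 1))^9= (0 8 11 9 4 2 6 1)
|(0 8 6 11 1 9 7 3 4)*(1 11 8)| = |(11)(0 1 9 7 3 4)(6 8)| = 6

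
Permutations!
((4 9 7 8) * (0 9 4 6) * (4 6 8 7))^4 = (9)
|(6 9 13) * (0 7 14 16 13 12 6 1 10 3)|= 24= |(0 7 14 16 13 1 10 3)(6 9 12)|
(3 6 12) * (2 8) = (2 8)(3 6 12) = [0, 1, 8, 6, 4, 5, 12, 7, 2, 9, 10, 11, 3]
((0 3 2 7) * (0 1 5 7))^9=((0 3 2)(1 5 7))^9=(7)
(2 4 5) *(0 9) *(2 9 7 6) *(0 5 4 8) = (0 7 6 2 8)(5 9) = [7, 1, 8, 3, 4, 9, 2, 6, 0, 5]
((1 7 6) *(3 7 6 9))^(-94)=(3 9 7)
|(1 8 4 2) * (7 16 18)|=|(1 8 4 2)(7 16 18)|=12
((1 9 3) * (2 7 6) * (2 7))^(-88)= (1 3 9)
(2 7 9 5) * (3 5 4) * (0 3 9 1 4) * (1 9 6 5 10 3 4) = (0 4 6 5 2 7 9)(3 10) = [4, 1, 7, 10, 6, 2, 5, 9, 8, 0, 3]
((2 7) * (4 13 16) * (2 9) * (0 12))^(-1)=(0 12)(2 9 7)(4 16 13)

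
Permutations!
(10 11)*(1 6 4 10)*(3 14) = (1 6 4 10 11)(3 14) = [0, 6, 2, 14, 10, 5, 4, 7, 8, 9, 11, 1, 12, 13, 3]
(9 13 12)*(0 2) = (0 2)(9 13 12) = [2, 1, 0, 3, 4, 5, 6, 7, 8, 13, 10, 11, 9, 12]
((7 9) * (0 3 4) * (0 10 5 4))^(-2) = (4 10 5)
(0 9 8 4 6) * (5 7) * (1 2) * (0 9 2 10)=(0 2 1 10)(4 6 9 8)(5 7)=[2, 10, 1, 3, 6, 7, 9, 5, 4, 8, 0]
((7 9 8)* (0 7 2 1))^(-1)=(0 1 2 8 9 7)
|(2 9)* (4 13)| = |(2 9)(4 13)| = 2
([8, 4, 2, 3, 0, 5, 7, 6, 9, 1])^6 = [8, 4, 2, 3, 0, 5, 6, 7, 9, 1]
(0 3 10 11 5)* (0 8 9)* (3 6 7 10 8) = (0 6 7 10 11 5 3 8 9) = [6, 1, 2, 8, 4, 3, 7, 10, 9, 0, 11, 5]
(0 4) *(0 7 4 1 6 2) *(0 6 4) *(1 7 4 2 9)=(0 7)(1 2 6 9)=[7, 2, 6, 3, 4, 5, 9, 0, 8, 1]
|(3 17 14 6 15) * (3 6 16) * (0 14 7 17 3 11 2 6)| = |(0 14 16 11 2 6 15)(7 17)| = 14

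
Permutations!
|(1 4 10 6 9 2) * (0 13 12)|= |(0 13 12)(1 4 10 6 9 2)|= 6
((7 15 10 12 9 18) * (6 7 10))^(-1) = (6 15 7)(9 12 10 18) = ((6 7 15)(9 18 10 12))^(-1)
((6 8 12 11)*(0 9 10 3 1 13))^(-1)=(0 13 1 3 10 9)(6 11 12 8)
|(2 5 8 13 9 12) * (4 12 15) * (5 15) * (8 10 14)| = |(2 15 4 12)(5 10 14 8 13 9)| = 12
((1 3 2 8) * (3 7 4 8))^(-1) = (1 8 4 7)(2 3)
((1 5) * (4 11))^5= ((1 5)(4 11))^5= (1 5)(4 11)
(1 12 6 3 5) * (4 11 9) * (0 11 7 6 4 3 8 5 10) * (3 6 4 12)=(12)(0 11 9 6 8 5 1 3 10)(4 7)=[11, 3, 2, 10, 7, 1, 8, 4, 5, 6, 0, 9, 12]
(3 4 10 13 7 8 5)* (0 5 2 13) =(0 5 3 4 10)(2 13 7 8) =[5, 1, 13, 4, 10, 3, 6, 8, 2, 9, 0, 11, 12, 7]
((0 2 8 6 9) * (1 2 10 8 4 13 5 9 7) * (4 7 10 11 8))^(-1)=(0 9 5 13 4 10 6 8 11)(1 7 2)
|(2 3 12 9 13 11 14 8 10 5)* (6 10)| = 11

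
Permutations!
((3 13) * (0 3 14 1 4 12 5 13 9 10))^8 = ((0 3 9 10)(1 4 12 5 13 14))^8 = (1 12 13)(4 5 14)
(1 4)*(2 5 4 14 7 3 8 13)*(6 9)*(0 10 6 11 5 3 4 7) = (0 10 6 9 11 5 7 4 1 14)(2 3 8 13) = [10, 14, 3, 8, 1, 7, 9, 4, 13, 11, 6, 5, 12, 2, 0]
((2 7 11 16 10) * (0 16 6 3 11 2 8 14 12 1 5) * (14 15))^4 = (0 15 5 8 1 10 12 16 14)(3 11 6) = ((0 16 10 8 15 14 12 1 5)(2 7)(3 11 6))^4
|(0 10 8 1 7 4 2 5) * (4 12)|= 9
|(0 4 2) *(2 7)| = 4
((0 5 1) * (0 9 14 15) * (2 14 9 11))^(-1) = (0 15 14 2 11 1 5)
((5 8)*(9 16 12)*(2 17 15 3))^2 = (2 15)(3 17)(9 12 16)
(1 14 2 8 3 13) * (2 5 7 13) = (1 14 5 7 13)(2 8 3) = [0, 14, 8, 2, 4, 7, 6, 13, 3, 9, 10, 11, 12, 1, 5]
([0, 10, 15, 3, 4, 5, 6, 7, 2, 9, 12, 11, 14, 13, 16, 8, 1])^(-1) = (1 16 14 12 10)(2 8 15)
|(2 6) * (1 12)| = 2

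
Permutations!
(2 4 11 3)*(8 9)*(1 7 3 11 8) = (11)(1 7 3 2 4 8 9) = [0, 7, 4, 2, 8, 5, 6, 3, 9, 1, 10, 11]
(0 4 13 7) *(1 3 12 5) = (0 4 13 7)(1 3 12 5) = [4, 3, 2, 12, 13, 1, 6, 0, 8, 9, 10, 11, 5, 7]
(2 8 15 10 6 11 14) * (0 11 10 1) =(0 11 14 2 8 15 1)(6 10) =[11, 0, 8, 3, 4, 5, 10, 7, 15, 9, 6, 14, 12, 13, 2, 1]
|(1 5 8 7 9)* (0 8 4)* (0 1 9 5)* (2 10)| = |(0 8 7 5 4 1)(2 10)| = 6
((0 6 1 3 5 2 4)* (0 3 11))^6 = ((0 6 1 11)(2 4 3 5))^6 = (0 1)(2 3)(4 5)(6 11)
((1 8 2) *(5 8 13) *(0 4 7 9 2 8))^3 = (0 9 13 4 2 5 7 1)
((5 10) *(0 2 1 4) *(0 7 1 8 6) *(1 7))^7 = (0 6 8 2)(1 4)(5 10)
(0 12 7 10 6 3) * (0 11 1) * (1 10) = (0 12 7 1)(3 11 10 6) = [12, 0, 2, 11, 4, 5, 3, 1, 8, 9, 6, 10, 7]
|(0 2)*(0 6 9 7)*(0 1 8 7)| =|(0 2 6 9)(1 8 7)| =12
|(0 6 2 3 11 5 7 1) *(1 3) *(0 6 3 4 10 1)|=10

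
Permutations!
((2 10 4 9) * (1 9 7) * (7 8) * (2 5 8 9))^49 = (1 2 10 4 9 5 8 7)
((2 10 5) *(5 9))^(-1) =(2 5 9 10) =((2 10 9 5))^(-1)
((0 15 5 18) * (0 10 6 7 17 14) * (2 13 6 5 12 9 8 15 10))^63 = (0 18 6 14 5 13 17 10 2 7)(8 9 12 15)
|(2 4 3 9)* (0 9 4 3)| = 5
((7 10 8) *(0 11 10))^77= (0 10 7 11 8)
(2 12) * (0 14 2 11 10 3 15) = (0 14 2 12 11 10 3 15) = [14, 1, 12, 15, 4, 5, 6, 7, 8, 9, 3, 10, 11, 13, 2, 0]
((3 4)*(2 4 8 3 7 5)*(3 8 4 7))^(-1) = ((8)(2 7 5)(3 4))^(-1) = (8)(2 5 7)(3 4)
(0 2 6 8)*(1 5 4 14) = (0 2 6 8)(1 5 4 14) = [2, 5, 6, 3, 14, 4, 8, 7, 0, 9, 10, 11, 12, 13, 1]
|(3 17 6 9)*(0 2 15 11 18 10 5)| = 28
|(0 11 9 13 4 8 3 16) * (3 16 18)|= |(0 11 9 13 4 8 16)(3 18)|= 14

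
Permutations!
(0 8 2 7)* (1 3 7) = (0 8 2 1 3 7) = [8, 3, 1, 7, 4, 5, 6, 0, 2]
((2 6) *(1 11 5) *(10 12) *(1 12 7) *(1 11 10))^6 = (12)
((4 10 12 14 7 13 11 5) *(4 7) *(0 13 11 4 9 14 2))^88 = (14)(0 12 4)(2 10 13)(5 7 11)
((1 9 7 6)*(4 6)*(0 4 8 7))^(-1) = (0 9 1 6 4)(7 8)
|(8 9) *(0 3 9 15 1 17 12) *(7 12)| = |(0 3 9 8 15 1 17 7 12)| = 9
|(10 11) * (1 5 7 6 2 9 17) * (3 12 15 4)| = 28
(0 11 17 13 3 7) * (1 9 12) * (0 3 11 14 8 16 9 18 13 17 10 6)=(0 14 8 16 9 12 1 18 13 11 10 6)(3 7)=[14, 18, 2, 7, 4, 5, 0, 3, 16, 12, 6, 10, 1, 11, 8, 15, 9, 17, 13]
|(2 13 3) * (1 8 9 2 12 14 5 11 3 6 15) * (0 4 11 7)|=56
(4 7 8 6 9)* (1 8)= (1 8 6 9 4 7)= [0, 8, 2, 3, 7, 5, 9, 1, 6, 4]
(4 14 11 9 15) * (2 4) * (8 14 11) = (2 4 11 9 15)(8 14) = [0, 1, 4, 3, 11, 5, 6, 7, 14, 15, 10, 9, 12, 13, 8, 2]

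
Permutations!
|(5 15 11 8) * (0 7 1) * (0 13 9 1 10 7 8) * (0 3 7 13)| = 11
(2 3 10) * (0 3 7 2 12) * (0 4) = [3, 1, 7, 10, 0, 5, 6, 2, 8, 9, 12, 11, 4] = (0 3 10 12 4)(2 7)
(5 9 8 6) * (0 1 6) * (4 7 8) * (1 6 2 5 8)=(0 6 8)(1 2 5 9 4 7)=[6, 2, 5, 3, 7, 9, 8, 1, 0, 4]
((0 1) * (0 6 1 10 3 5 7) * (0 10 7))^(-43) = ((0 7 10 3 5)(1 6))^(-43) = (0 10 5 7 3)(1 6)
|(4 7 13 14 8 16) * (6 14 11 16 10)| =20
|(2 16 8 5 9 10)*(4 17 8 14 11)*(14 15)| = 11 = |(2 16 15 14 11 4 17 8 5 9 10)|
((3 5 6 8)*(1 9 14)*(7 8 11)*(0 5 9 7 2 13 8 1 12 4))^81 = (0 14 8 11)(1 7)(2 5 12 3)(4 9 13 6)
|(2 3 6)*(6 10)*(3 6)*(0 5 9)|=|(0 5 9)(2 6)(3 10)|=6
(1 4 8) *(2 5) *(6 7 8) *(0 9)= [9, 4, 5, 3, 6, 2, 7, 8, 1, 0]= (0 9)(1 4 6 7 8)(2 5)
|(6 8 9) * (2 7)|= 6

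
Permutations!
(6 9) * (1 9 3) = (1 9 6 3) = [0, 9, 2, 1, 4, 5, 3, 7, 8, 6]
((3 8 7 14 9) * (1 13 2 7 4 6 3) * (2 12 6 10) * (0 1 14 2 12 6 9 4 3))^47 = ((0 1 13 6)(2 7)(3 8)(4 10 12 9 14))^47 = (0 6 13 1)(2 7)(3 8)(4 12 14 10 9)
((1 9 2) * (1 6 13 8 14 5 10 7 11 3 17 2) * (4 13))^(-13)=(1 9)(2 17 3 11 7 10 5 14 8 13 4 6)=((1 9)(2 6 4 13 8 14 5 10 7 11 3 17))^(-13)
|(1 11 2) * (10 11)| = 4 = |(1 10 11 2)|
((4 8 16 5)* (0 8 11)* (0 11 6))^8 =(0 16 4)(5 6 8)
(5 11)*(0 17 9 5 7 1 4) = (0 17 9 5 11 7 1 4) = [17, 4, 2, 3, 0, 11, 6, 1, 8, 5, 10, 7, 12, 13, 14, 15, 16, 9]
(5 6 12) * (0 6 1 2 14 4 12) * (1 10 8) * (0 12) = [6, 2, 14, 3, 0, 10, 12, 7, 1, 9, 8, 11, 5, 13, 4] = (0 6 12 5 10 8 1 2 14 4)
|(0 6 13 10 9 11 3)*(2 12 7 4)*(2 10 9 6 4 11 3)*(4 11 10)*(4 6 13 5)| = 9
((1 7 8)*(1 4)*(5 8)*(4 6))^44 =((1 7 5 8 6 4))^44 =(1 5 6)(4 7 8)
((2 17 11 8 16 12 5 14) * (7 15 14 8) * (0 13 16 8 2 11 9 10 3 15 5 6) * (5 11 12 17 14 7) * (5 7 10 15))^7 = (0 3 13 5 16 2 17 14 9 12 15 6 10)(7 11)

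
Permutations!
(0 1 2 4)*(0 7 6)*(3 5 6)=(0 1 2 4 7 3 5 6)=[1, 2, 4, 5, 7, 6, 0, 3]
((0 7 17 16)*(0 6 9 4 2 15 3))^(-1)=((0 7 17 16 6 9 4 2 15 3))^(-1)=(0 3 15 2 4 9 6 16 17 7)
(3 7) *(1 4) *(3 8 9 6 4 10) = (1 10 3 7 8 9 6 4) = [0, 10, 2, 7, 1, 5, 4, 8, 9, 6, 3]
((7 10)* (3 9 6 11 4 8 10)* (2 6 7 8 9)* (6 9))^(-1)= (2 3 7 9)(4 11 6)(8 10)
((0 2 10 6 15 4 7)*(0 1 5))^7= (0 1 4 6 2 5 7 15 10)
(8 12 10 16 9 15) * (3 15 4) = (3 15 8 12 10 16 9 4) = [0, 1, 2, 15, 3, 5, 6, 7, 12, 4, 16, 11, 10, 13, 14, 8, 9]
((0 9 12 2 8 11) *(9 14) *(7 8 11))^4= (0 2 9)(11 12 14)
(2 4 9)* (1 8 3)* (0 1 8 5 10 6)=(0 1 5 10 6)(2 4 9)(3 8)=[1, 5, 4, 8, 9, 10, 0, 7, 3, 2, 6]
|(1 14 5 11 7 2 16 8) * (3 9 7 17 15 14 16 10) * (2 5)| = |(1 16 8)(2 10 3 9 7 5 11 17 15 14)| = 30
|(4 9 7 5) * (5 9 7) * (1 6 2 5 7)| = 10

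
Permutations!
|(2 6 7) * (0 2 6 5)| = |(0 2 5)(6 7)| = 6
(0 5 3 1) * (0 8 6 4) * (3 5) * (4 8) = (0 3 1 4)(6 8) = [3, 4, 2, 1, 0, 5, 8, 7, 6]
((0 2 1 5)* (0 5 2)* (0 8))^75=(0 8)(1 2)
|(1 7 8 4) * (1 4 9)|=4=|(1 7 8 9)|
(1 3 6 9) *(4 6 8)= [0, 3, 2, 8, 6, 5, 9, 7, 4, 1]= (1 3 8 4 6 9)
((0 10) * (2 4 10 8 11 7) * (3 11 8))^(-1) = (0 10 4 2 7 11 3)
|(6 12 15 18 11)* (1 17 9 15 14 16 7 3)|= |(1 17 9 15 18 11 6 12 14 16 7 3)|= 12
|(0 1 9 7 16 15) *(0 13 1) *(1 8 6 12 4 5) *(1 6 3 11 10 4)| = 14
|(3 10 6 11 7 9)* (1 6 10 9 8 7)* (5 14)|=6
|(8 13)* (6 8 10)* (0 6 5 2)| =|(0 6 8 13 10 5 2)| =7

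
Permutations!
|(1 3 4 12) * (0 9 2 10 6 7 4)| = |(0 9 2 10 6 7 4 12 1 3)| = 10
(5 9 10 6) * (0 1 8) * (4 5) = (0 1 8)(4 5 9 10 6) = [1, 8, 2, 3, 5, 9, 4, 7, 0, 10, 6]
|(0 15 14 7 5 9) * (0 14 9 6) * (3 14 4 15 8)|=|(0 8 3 14 7 5 6)(4 15 9)|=21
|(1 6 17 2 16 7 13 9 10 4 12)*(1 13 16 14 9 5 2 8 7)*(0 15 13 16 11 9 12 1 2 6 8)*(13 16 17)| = |(0 15 16 2 14 12 17)(1 8 7 11 9 10 4)(5 6 13)| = 21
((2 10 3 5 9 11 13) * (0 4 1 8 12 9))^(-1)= (0 5 3 10 2 13 11 9 12 8 1 4)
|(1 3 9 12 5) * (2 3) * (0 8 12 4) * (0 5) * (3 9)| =15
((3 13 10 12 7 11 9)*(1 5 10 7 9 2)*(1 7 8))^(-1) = ((1 5 10 12 9 3 13 8)(2 7 11))^(-1) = (1 8 13 3 9 12 10 5)(2 11 7)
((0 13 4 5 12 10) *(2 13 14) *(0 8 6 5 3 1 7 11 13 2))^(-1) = ((0 14)(1 7 11 13 4 3)(5 12 10 8 6))^(-1) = (0 14)(1 3 4 13 11 7)(5 6 8 10 12)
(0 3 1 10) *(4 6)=(0 3 1 10)(4 6)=[3, 10, 2, 1, 6, 5, 4, 7, 8, 9, 0]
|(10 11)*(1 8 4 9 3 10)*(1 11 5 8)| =6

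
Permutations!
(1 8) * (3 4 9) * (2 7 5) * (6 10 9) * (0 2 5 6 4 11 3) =(0 2 7 6 10 9)(1 8)(3 11) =[2, 8, 7, 11, 4, 5, 10, 6, 1, 0, 9, 3]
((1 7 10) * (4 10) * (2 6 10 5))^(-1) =(1 10 6 2 5 4 7)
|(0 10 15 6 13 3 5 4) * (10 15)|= |(0 15 6 13 3 5 4)|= 7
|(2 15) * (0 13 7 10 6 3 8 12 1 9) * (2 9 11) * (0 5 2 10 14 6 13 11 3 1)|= |(0 11 10 13 7 14 6 1 3 8 12)(2 15 9 5)|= 44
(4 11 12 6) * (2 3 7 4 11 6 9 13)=[0, 1, 3, 7, 6, 5, 11, 4, 8, 13, 10, 12, 9, 2]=(2 3 7 4 6 11 12 9 13)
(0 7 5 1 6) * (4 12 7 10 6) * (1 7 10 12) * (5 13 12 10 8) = (0 10 6)(1 4)(5 7 13 12 8) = [10, 4, 2, 3, 1, 7, 0, 13, 5, 9, 6, 11, 8, 12]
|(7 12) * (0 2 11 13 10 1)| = 6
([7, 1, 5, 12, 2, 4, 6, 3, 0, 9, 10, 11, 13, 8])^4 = (0 13 3)(2 5 4)(7 8 12)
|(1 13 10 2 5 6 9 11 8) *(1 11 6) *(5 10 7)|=4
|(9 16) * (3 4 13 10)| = |(3 4 13 10)(9 16)| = 4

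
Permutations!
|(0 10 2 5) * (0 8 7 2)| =|(0 10)(2 5 8 7)| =4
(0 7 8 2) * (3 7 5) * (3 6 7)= (0 5 6 7 8 2)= [5, 1, 0, 3, 4, 6, 7, 8, 2]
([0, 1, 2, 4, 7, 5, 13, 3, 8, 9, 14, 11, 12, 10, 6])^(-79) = (3 7 4)(6 13 10 14)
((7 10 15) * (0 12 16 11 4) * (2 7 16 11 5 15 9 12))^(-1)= (0 4 11 12 9 10 7 2)(5 16 15)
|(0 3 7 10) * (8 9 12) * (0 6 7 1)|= |(0 3 1)(6 7 10)(8 9 12)|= 3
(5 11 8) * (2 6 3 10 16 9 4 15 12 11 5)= (2 6 3 10 16 9 4 15 12 11 8)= [0, 1, 6, 10, 15, 5, 3, 7, 2, 4, 16, 8, 11, 13, 14, 12, 9]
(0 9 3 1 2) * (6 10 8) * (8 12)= [9, 2, 0, 1, 4, 5, 10, 7, 6, 3, 12, 11, 8]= (0 9 3 1 2)(6 10 12 8)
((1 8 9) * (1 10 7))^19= (1 7 10 9 8)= ((1 8 9 10 7))^19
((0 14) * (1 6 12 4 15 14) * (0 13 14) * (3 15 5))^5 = (0 5 6 15 4 1 3 12)(13 14) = ((0 1 6 12 4 5 3 15)(13 14))^5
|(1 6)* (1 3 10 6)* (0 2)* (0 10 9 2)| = 5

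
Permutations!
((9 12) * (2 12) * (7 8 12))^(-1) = ((2 7 8 12 9))^(-1) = (2 9 12 8 7)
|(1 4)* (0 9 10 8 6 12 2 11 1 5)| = 11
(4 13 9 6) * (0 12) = (0 12)(4 13 9 6) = [12, 1, 2, 3, 13, 5, 4, 7, 8, 6, 10, 11, 0, 9]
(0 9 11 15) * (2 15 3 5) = (0 9 11 3 5 2 15) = [9, 1, 15, 5, 4, 2, 6, 7, 8, 11, 10, 3, 12, 13, 14, 0]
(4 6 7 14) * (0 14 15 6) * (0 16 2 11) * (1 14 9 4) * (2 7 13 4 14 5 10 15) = (0 9 14 1 5 10 15 6 13 4 16 7 2 11) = [9, 5, 11, 3, 16, 10, 13, 2, 8, 14, 15, 0, 12, 4, 1, 6, 7]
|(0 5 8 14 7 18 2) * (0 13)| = |(0 5 8 14 7 18 2 13)| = 8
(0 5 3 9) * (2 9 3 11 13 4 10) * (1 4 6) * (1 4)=(0 5 11 13 6 4 10 2 9)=[5, 1, 9, 3, 10, 11, 4, 7, 8, 0, 2, 13, 12, 6]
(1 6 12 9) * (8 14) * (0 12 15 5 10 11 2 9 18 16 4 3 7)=(0 12 18 16 4 3 7)(1 6 15 5 10 11 2 9)(8 14)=[12, 6, 9, 7, 3, 10, 15, 0, 14, 1, 11, 2, 18, 13, 8, 5, 4, 17, 16]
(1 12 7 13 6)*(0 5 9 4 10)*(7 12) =(0 5 9 4 10)(1 7 13 6) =[5, 7, 2, 3, 10, 9, 1, 13, 8, 4, 0, 11, 12, 6]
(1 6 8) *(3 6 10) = (1 10 3 6 8) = [0, 10, 2, 6, 4, 5, 8, 7, 1, 9, 3]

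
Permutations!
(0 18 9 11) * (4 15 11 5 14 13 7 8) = [18, 1, 2, 3, 15, 14, 6, 8, 4, 5, 10, 0, 12, 7, 13, 11, 16, 17, 9] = (0 18 9 5 14 13 7 8 4 15 11)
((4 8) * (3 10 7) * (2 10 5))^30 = ((2 10 7 3 5)(4 8))^30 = (10)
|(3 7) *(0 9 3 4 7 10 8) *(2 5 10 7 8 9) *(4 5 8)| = |(0 2 8)(3 7 5 10 9)| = 15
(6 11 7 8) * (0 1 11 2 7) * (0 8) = (0 1 11 8 6 2 7) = [1, 11, 7, 3, 4, 5, 2, 0, 6, 9, 10, 8]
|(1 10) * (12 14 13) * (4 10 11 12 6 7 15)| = |(1 11 12 14 13 6 7 15 4 10)| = 10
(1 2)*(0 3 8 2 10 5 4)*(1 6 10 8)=[3, 8, 6, 1, 0, 4, 10, 7, 2, 9, 5]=(0 3 1 8 2 6 10 5 4)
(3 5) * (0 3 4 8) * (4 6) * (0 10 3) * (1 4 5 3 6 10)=(1 4 8)(5 10 6)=[0, 4, 2, 3, 8, 10, 5, 7, 1, 9, 6]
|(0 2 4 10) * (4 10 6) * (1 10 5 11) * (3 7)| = 6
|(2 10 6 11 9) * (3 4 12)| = |(2 10 6 11 9)(3 4 12)| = 15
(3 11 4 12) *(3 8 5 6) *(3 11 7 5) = (3 7 5 6 11 4 12 8) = [0, 1, 2, 7, 12, 6, 11, 5, 3, 9, 10, 4, 8]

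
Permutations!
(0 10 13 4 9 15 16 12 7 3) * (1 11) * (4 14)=[10, 11, 2, 0, 9, 5, 6, 3, 8, 15, 13, 1, 7, 14, 4, 16, 12]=(0 10 13 14 4 9 15 16 12 7 3)(1 11)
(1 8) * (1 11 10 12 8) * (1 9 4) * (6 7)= (1 9 4)(6 7)(8 11 10 12)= [0, 9, 2, 3, 1, 5, 7, 6, 11, 4, 12, 10, 8]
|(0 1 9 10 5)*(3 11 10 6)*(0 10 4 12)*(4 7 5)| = |(0 1 9 6 3 11 7 5 10 4 12)| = 11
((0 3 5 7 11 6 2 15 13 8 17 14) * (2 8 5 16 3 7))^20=(0 14 17 8 6 11 7)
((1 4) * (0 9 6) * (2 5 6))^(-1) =(0 6 5 2 9)(1 4) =((0 9 2 5 6)(1 4))^(-1)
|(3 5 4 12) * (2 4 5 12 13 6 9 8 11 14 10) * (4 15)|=10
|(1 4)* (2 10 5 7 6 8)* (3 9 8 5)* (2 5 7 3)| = 4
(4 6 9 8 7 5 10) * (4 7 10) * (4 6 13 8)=(4 13 8 10 7 5 6 9)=[0, 1, 2, 3, 13, 6, 9, 5, 10, 4, 7, 11, 12, 8]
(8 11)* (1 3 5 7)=(1 3 5 7)(8 11)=[0, 3, 2, 5, 4, 7, 6, 1, 11, 9, 10, 8]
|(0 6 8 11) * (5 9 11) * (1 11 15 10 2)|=|(0 6 8 5 9 15 10 2 1 11)|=10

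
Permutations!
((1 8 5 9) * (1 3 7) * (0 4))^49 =(0 4)(1 8 5 9 3 7)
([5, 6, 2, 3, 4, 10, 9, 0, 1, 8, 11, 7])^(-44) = [5, 1, 2, 3, 4, 10, 6, 0, 8, 9, 11, 7]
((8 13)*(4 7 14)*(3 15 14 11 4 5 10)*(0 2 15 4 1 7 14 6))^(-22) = ((0 2 15 6)(1 7 11)(3 4 14 5 10)(8 13))^(-22) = (0 15)(1 11 7)(2 6)(3 5 4 10 14)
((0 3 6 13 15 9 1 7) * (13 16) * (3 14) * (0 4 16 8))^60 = ((0 14 3 6 8)(1 7 4 16 13 15 9))^60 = (1 13 7 15 4 9 16)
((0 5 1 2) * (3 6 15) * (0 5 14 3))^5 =((0 14 3 6 15)(1 2 5))^5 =(15)(1 5 2)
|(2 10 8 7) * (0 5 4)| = 12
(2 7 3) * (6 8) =(2 7 3)(6 8) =[0, 1, 7, 2, 4, 5, 8, 3, 6]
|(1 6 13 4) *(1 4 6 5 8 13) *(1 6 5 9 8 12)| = |(1 9 8 13 5 12)| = 6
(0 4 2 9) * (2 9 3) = (0 4 9)(2 3) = [4, 1, 3, 2, 9, 5, 6, 7, 8, 0]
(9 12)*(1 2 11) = (1 2 11)(9 12) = [0, 2, 11, 3, 4, 5, 6, 7, 8, 12, 10, 1, 9]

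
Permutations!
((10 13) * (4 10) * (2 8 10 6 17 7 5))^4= ((2 8 10 13 4 6 17 7 5))^4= (2 4 5 13 7 10 17 8 6)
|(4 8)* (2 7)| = |(2 7)(4 8)| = 2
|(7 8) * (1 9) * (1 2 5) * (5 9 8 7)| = 6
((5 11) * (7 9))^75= ((5 11)(7 9))^75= (5 11)(7 9)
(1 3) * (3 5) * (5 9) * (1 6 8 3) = (1 9 5)(3 6 8) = [0, 9, 2, 6, 4, 1, 8, 7, 3, 5]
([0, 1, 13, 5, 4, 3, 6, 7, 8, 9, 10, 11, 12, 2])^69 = (2 13)(3 5)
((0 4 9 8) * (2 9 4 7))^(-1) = ((0 7 2 9 8))^(-1) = (0 8 9 2 7)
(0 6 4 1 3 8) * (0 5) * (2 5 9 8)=(0 6 4 1 3 2 5)(8 9)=[6, 3, 5, 2, 1, 0, 4, 7, 9, 8]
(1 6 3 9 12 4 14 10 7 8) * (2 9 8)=(1 6 3 8)(2 9 12 4 14 10 7)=[0, 6, 9, 8, 14, 5, 3, 2, 1, 12, 7, 11, 4, 13, 10]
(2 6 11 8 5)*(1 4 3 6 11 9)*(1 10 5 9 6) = (1 4 3)(2 11 8 9 10 5) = [0, 4, 11, 1, 3, 2, 6, 7, 9, 10, 5, 8]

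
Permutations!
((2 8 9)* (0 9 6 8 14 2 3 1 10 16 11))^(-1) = (0 11 16 10 1 3 9)(2 14)(6 8)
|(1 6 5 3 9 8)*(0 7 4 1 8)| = |(0 7 4 1 6 5 3 9)| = 8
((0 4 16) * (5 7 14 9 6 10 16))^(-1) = (0 16 10 6 9 14 7 5 4)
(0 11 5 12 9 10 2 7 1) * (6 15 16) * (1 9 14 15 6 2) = (0 11 5 12 14 15 16 2 7 9 10 1) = [11, 0, 7, 3, 4, 12, 6, 9, 8, 10, 1, 5, 14, 13, 15, 16, 2]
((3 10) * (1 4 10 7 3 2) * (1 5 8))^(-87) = ((1 4 10 2 5 8)(3 7))^(-87) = (1 2)(3 7)(4 5)(8 10)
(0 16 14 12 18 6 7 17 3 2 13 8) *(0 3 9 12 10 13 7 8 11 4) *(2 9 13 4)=(0 16 14 10 4)(2 7 17 13 11)(3 9 12 18 6 8)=[16, 1, 7, 9, 0, 5, 8, 17, 3, 12, 4, 2, 18, 11, 10, 15, 14, 13, 6]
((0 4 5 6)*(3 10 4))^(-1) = ((0 3 10 4 5 6))^(-1) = (0 6 5 4 10 3)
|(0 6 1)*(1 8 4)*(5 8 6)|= |(0 5 8 4 1)|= 5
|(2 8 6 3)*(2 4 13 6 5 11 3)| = 8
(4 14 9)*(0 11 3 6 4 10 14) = (0 11 3 6 4)(9 10 14) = [11, 1, 2, 6, 0, 5, 4, 7, 8, 10, 14, 3, 12, 13, 9]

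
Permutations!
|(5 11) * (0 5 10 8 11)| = 6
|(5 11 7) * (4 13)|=6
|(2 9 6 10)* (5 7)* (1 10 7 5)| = |(1 10 2 9 6 7)| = 6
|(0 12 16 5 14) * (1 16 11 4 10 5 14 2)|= 10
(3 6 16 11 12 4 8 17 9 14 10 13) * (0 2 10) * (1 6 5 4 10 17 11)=[2, 6, 17, 5, 8, 4, 16, 7, 11, 14, 13, 12, 10, 3, 0, 15, 1, 9]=(0 2 17 9 14)(1 6 16)(3 5 4 8 11 12 10 13)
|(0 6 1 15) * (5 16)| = 4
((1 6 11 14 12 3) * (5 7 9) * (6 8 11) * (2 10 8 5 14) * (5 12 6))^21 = (2 10 8 11)(5 7 9 14 6)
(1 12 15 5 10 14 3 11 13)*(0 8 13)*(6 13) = (0 8 6 13 1 12 15 5 10 14 3 11) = [8, 12, 2, 11, 4, 10, 13, 7, 6, 9, 14, 0, 15, 1, 3, 5]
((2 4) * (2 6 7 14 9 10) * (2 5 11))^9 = (14)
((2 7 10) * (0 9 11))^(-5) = ((0 9 11)(2 7 10))^(-5) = (0 9 11)(2 7 10)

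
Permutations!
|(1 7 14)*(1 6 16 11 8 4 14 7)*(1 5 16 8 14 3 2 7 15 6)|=35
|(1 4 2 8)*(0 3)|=|(0 3)(1 4 2 8)|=4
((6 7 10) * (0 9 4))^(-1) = ((0 9 4)(6 7 10))^(-1) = (0 4 9)(6 10 7)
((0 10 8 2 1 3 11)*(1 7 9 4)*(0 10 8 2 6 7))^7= (0 3 7 2 1 6 10 4 8 11 9)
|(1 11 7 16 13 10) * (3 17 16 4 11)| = 6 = |(1 3 17 16 13 10)(4 11 7)|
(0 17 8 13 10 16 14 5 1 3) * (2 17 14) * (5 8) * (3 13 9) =(0 14 8 9 3)(1 13 10 16 2 17 5) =[14, 13, 17, 0, 4, 1, 6, 7, 9, 3, 16, 11, 12, 10, 8, 15, 2, 5]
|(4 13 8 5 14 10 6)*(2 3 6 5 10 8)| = |(2 3 6 4 13)(5 14 8 10)| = 20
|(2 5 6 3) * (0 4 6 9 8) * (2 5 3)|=8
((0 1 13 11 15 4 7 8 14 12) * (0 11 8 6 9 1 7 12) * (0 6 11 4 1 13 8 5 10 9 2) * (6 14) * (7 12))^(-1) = (0 2 6 8 1 15 11 7 4 12)(5 13 9 10)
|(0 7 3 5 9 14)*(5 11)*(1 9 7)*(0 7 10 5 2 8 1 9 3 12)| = 10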